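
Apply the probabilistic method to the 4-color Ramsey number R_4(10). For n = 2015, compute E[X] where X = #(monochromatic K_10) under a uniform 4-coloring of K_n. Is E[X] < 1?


E[X] = C(2015, 10) · 4^{1 − 45} = 297353674437325491072340253 · 4^{−44} = 297353674437325491072340253/309485009821345068724781056.
As a reduced fraction: E[X] = 297353674437325491072340253/309485009821345068724781056 ≈ 0.9608015.
Is E[X] < 1? YES.
Since E[X] < 1, there exists a 4-coloring of K_{2015} with no monochromatic K_10; hence R_4(10) > 2015.

E[X] = 297353674437325491072340253/309485009821345068724781056 ≈ 0.9608015; E[X] < 1, so R_4(10) > 2015.


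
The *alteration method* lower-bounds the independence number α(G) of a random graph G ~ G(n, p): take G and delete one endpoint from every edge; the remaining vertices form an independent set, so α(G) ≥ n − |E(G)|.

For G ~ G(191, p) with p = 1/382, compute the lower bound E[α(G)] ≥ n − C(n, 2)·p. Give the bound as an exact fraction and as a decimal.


E[|E(G)|] = C(191, 2)·p = 18145 · (1/382) = 95/2.
E[α(G)] ≥ n − E[|E(G)|] = 191 − 95/2 = 287/2.
Numerically: ≈ 143.50000.
(This is only a lower bound; the true E[α(G)] may be larger.)

E[α(G)] ≥ 287/2 ≈ 143.50000.


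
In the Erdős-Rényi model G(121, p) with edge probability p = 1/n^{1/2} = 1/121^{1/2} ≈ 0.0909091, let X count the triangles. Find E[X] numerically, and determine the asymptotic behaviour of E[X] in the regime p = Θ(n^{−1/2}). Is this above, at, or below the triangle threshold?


Number of potential triangles: C(121, 3) = 287980.
Each occurs with probability p³ ≈ (0.0909091)³ ≈ 7.51314801e-04.
By linearity: E[X] = C(121, 3)·p³ ≈ 287980 · 7.51314801e-04 ≈ 216.363636.
Since α = 1/2 < 1, p = c/n^{1/2} ≫ 1/n is above the triangle threshold p ~ 1/n. Asymptotically E[X] ~ (c³/6)·n^{3(1−α)} = (1³/6)·n^{1.5} → ∞; triangles are abundant w.h.p.

E[X] ≈ 216.363636; in regime p = Θ(1/n^{1/2}) E[X] diverges (above the triangle threshold p ~ 1/n).


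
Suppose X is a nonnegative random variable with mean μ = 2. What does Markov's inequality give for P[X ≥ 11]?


μ = E[X] = 2, a = 11.
Markov: P[X ≥ 11] ≤ μ/a = (2)/11 = 2/11.
Numerically: ≈ 0.182.
(Since a = 11 > μ = 2.000, the bound 2/11 is < 1 and informative.)

P[X ≥ 11] ≤ 2/11 ≈ 0.182.


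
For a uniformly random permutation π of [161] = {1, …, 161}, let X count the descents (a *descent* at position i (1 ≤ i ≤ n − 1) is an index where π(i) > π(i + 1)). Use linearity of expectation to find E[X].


Write X = Σ X_I over i = 1, …, 160, with X_I the indicator of one descent.
There are 160 indicators.
For each fixed i, the pair (π(i), π(i+1)) is a uniformly random ordered pair of distinct values from {1, …, 161}; by symmetry P[π(i) > π(i+1)] = 1/2.
By linearity: E[X] = 160 · (1/2) = (161 − 1) · (1/2) = 80 ≈ 80.0000.

E[X] = 80 = 80.0000.


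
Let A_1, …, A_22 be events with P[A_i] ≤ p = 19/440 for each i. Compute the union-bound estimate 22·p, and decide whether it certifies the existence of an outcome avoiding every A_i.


Union bound: P[∪_{i=1}^{22} A_i] ≤ Σ_i P[A_i] ≤ 22·p = 22·(19/440) = 19/20.
Numerically: 19/20 ≈ 0.950000.
Is 19/20 < 1? YES.
Since P[∪ A_i] ≤ 19/20 < 1, the complement has P[∩ A_i^c] ≥ 1 − 19/20 = 1/20 > 0, so some outcome avoids every A_i.

22·p = 19/20 ≈ 0.950000; existence CERTIFIED by the union bound.


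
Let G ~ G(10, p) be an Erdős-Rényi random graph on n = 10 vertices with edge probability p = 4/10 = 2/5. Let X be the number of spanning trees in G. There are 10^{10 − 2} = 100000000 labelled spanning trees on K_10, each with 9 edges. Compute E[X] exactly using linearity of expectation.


K_10 has 10^{10 − 2} = 100000000 labelled spanning trees.
For each such spanning tree H, let X_H = 1 if all 9 edges of H are present in G. Then P[X_H = 1] = p^{9} = (2/5)^{9} = 512/1953125.
By linearity: E[X] = Σ_H E[X_H] = 100000000 · p^{9} = 100000000 · 512/1953125 = 131072/5.
Numerically: E[X] ≈ 26214.

E[X] = 100000000 · (2/5)^{9} = 131072/5 ≈ 26214.


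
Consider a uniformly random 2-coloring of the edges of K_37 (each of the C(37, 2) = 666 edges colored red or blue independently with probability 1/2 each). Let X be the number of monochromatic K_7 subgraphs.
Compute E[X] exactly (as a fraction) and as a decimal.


Let X = Σ_S X_S over the C(37, 7) = 10295472 subsets S of size 7, where X_S = 1 if the K_7 on S is monochromatic.
For a fixed S, the K_7 on S has C(7, 2) = 21 edges. P[all 21 edges red] = (1/2)^21, and likewise for blue, so P[monochromatic] = 2·(1/2)^21 = 2^{1 − 21} = 1/1048576.
Summing: E[X] = C(37, 7) · 2^{1 − 21} = 10295472 · 1/1048576 = 643467/65536.
Numerically: E[X] ≈ 9.819.

E[X] = C(37,7)·2^(1−C(7,2)) = 643467/65536 ≈ 9.819.


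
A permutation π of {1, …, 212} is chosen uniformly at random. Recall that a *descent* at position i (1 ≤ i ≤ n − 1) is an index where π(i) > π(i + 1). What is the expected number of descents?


Write X = Σ X_I over i = 1, …, 211, with X_I the indicator of one descent.
There are 211 indicators.
For each fixed i, the pair (π(i), π(i+1)) is a uniformly random ordered pair of distinct values from {1, …, 212}; by symmetry P[π(i) > π(i+1)] = 1/2.
By linearity: E[X] = 211 · (1/2) = (212 − 1) · (1/2) = 211/2 ≈ 105.50000.

E[X] = 211/2 = 105.50000.


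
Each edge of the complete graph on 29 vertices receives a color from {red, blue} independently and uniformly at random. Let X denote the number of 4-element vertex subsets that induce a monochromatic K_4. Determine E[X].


Let X = Σ_S X_S over the C(29, 4) = 23751 subsets S of size 4, where X_S = 1 if the K_4 on S is monochromatic.
For a fixed S, the K_4 on S has C(4, 2) = 6 edges. P[all 6 edges red] = (1/2)^6, and likewise for blue, so P[monochromatic] = 2·(1/2)^6 = 2^{1 − 6} = 1/32.
By linearity: E[X] = C(29, 4) · 2^{1 − 6} = 23751 · 1/32 = 23751/32.
Numerically: E[X] ≈ 742.2188.

E[X] = C(29,4)·2^(1−C(4,2)) = 23751/32 ≈ 742.2188.


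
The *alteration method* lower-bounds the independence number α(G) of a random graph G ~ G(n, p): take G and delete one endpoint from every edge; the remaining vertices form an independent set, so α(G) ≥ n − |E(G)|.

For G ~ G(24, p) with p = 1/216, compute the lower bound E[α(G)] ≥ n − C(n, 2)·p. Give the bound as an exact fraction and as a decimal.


E[|E(G)|] = C(24, 2)·p = 276 · (1/216) = 23/18.
E[α(G)] ≥ n − E[|E(G)|] = 24 − 23/18 = 409/18.
Numerically: ≈ 22.722222.
(This is only a lower bound; the true E[α(G)] may be larger.)

E[α(G)] ≥ 409/18 ≈ 22.722222.


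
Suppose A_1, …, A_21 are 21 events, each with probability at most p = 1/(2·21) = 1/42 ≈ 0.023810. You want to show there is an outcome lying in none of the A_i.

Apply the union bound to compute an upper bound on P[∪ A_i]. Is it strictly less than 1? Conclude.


Union bound: P[∪_{i=1}^{21} A_i] ≤ Σ_i P[A_i] ≤ 21·p = 21·(1/42) = 1/2.
Numerically: 1/2 ≈ 0.500000.
Is 1/2 < 1? YES.
Since P[∪ A_i] ≤ 1/2 < 1, the complement has P[∩ A_i^c] ≥ 1 − 1/2 = 1/2 > 0, so some outcome avoids every A_i.

21·p = 1/2 ≈ 0.500000; existence CERTIFIED by the union bound.


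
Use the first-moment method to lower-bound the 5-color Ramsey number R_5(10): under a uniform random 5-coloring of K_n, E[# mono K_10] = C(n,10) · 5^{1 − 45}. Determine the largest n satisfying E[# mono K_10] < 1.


We need C(n, 10) · 5^{1 − 45} < 1, i.e. C(n, 10) < 5^{45 − 1} = 5684341886080801486968994140625.
Check values of n near the boundary:
  n = 5388: C(5388, 10) = 5634865093375880654852250419586; 5634865093375880654852250419586 < 5684341886080801486968994140625? YES
  n = 5389: C(5389, 10) = 5645340767466558997768874792926; 5645340767466558997768874792926 < 5684341886080801486968994140625? YES
  n = 5390: C(5390, 10) = 5655833965919099070255434039753; 5655833965919099070255434039753 < 5684341886080801486968994140625? YES
  n = 5391: C(5391, 10) = 5666344714787188828795213697883; 5666344714787188828795213697883 < 5684341886080801486968994140625? YES
  n = 5392: C(5392, 10) = 5676873040158402483252283957448; 5676873040158402483252283957448 < 5684341886080801486968994140625? YES
  n = 5393: C(5393, 10) = 5687418968154238267170642278008; 5687418968154238267170642278008 < 5684341886080801486968994140625? NO
  n = 5394: C(5394, 10) = 5697982524930156243149785372878; 5697982524930156243149785372878 < 5684341886080801486968994140625? NO
The largest n with C(n, 10) < 5684341886080801486968994140625 is n = 5392 (where E[X] = 5676873040158402483252283957448/5684341886080801486968994140625 ≈ 0.9986861). Hence R_5(10) > 5392, i.e. R_5(10) ≥ 5393.

Largest n = 5392; hence R_5(10) > 5392.


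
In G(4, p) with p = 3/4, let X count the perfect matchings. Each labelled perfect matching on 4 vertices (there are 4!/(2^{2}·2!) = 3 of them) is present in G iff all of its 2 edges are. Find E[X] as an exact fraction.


K_4 has 4!/(2^{2}·2!) = 3 labelled perfect matchings.
For each such perfect matching H, let X_H = 1 if all 2 edges of H are present in G. Then P[X_H = 1] = p^{2} = (3/4)^{2} = 9/16.
By linearity: E[X] = Σ_H E[X_H] = 3 · p^{2} = 3 · 9/16 = 27/16.
Numerically: E[X] ≈ 1.6875.

E[X] = 3 · (3/4)^{2} = 27/16 ≈ 1.6875.


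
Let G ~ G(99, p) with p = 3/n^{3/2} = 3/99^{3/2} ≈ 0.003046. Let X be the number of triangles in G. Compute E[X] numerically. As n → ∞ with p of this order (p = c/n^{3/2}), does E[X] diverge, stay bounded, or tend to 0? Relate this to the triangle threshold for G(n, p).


Number of potential triangles: C(99, 3) = 156849.
Each occurs with probability p³ ≈ (0.003046)³ ≈ 2.824915e-08.
By linearity: E[X] = C(99, 3)·p³ ≈ 156849 · 2.824915e-08 ≈ 0.0044.
Since α = 3/2 > 1, p = c/n^{3/2} = o(1/n) is below the triangle threshold p ~ 1/n. Asymptotically E[X] ~ (c³/6)·n^{3(1−α)} = (3³/6)·n^{-1.5} → 0, so by Markov's inequality G has no triangles w.h.p.

E[X] ≈ 0.0044; in regime p = Θ(1/n^{3/2}) E[X] tends to 0 (below the triangle threshold p ~ 1/n).


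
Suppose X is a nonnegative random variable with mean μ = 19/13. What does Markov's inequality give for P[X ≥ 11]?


μ = E[X] = 19/13, a = 11.
Markov: P[X ≥ 11] ≤ μ/a = (19/13)/11 = 19/143.
Numerically: ≈ 0.13287.
(Since a = 11 > μ = 1.46154, the bound 19/143 is < 1 and informative.)

P[X ≥ 11] ≤ 19/143 ≈ 0.13287.


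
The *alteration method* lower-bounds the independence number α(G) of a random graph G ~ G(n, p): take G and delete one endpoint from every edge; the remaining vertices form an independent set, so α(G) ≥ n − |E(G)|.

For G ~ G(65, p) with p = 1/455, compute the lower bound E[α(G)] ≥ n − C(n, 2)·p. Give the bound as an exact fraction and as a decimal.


E[|E(G)|] = C(65, 2)·p = 2080 · (1/455) = 32/7.
E[α(G)] ≥ n − E[|E(G)|] = 65 − 32/7 = 423/7.
Numerically: ≈ 60.4286.
(This is only a lower bound; the true E[α(G)] may be larger.)

E[α(G)] ≥ 423/7 ≈ 60.4286.


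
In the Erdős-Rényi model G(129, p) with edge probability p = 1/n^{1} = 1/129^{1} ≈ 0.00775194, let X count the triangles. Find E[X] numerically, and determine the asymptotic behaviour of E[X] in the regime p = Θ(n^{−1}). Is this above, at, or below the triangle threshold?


Number of potential triangles: C(129, 3) = 349504.
Each occurs with probability p³ ≈ (0.00775194)³ ≈ 4.65833663e-07.
By linearity: E[X] = C(129, 3)·p³ ≈ 349504 · 4.65833663e-07 ≈ 0.162811.
Here α = 1, so p = 1/n is exactly at the triangle threshold p ~ 1/n. Asymptotically E[X] → c³/6 = 1³/6 = 1/6 ≈ 0.166667, a bounded constant. In this regime the triangle count is asymptotically Poisson(c³/6).

E[X] ≈ 0.162811; in regime p = Θ(1/n^{1}) E[X] stays bounded (at the triangle threshold p ~ 1/n).


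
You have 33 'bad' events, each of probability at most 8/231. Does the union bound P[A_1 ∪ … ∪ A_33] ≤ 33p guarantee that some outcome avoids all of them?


Union bound: P[∪_{i=1}^{33} A_i] ≤ Σ_i P[A_i] ≤ 33·p = 33·(8/231) = 8/7.
Numerically: 8/7 ≈ 1.1429.
Is 8/7 < 1? NO.
Since the bound 8/7 is ≥ 1, the union bound is uninformative here; it does NOT by itself certify existence.

33·p = 8/7 ≈ 1.1429; existence NOT certified by the union bound.


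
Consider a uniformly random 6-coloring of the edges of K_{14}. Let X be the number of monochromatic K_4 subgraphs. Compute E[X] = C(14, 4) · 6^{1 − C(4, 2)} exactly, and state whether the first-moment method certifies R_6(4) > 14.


E[X] = C(14, 4) · 6^{1 − 6} = 1001 · 6^{−5} = 1001/7776.
As a reduced fraction: E[X] = 1001/7776 ≈ 0.129.
Is E[X] < 1? YES.
Since E[X] < 1, there exists a 6-coloring of K_{14} with no monochromatic K_4; hence R_6(4) > 14.

E[X] = 1001/7776 ≈ 0.129; E[X] < 1, so R_6(4) > 14.


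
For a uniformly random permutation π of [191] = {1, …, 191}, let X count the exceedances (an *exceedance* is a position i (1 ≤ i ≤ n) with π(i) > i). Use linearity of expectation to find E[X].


Write X = Σ_{i=1}^{191} X_i, where X_i = 1_{π(i) > i}.
For each fixed i, π(i) is uniform over {1, …, 191} (marginal of a uniform permutation), so P[π(i) > i] = (n − i)/n. Summing: Σ_{i=1}^{191} (n − i)/n = (0 + 1 + … + 190)/191 = 191(191 − 1)/(2·191) = (191 − 1)/2.
Hence E[X] = Σ_{i=1}^{191} (191 − i)/191 = 95 ≈ 95.00000.

E[X] = 95 = 95.00000.


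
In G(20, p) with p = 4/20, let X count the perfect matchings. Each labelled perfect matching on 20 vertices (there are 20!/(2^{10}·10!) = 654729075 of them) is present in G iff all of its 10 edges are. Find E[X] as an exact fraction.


K_20 has 20!/(2^{10}·10!) = 654729075 labelled perfect matchings.
For each such perfect matching H, let X_H = 1 if all 10 edges of H are present in G. Then P[X_H = 1] = p^{10} = (1/5)^{10} = 1/9765625.
By linearity of expectation: E[X] = Σ_H E[X_H] = 654729075 · p^{10} = 654729075 · 1/9765625 = 26189163/390625.
Numerically: E[X] ≈ 67.0443.

E[X] = 654729075 · (1/5)^{10} = 26189163/390625 ≈ 67.0443.


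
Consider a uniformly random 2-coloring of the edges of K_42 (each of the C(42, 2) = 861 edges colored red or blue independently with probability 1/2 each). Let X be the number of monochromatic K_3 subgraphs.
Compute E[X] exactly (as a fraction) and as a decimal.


Let X = Σ_S X_S over the C(42, 3) = 11480 subsets S of size 3, where X_S = 1 if the K_3 on S is monochromatic.
For a fixed S, the K_3 on S has C(3, 2) = 3 edges. P[all 3 edges red] = (1/2)^3, and likewise for blue, so P[monochromatic] = 2·(1/2)^3 = 2^{1 − 3} = 1/4.
Summing: E[X] = C(42, 3) · 2^{1 − 3} = 11480 · 1/4 = 2870.
Numerically: E[X] ≈ 2870.0000.

E[X] = C(42,3)·2^(1−C(3,2)) = 2870 ≈ 2870.0000.


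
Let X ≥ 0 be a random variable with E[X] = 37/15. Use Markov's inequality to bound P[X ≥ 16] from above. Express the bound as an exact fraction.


μ = E[X] = 37/15, a = 16.
Markov: P[X ≥ 16] ≤ μ/a = (37/15)/16 = 37/240.
Numerically: ≈ 0.15417.
(Since a = 16 > μ = 2.46667, the bound 37/240 is < 1 and informative.)

P[X ≥ 16] ≤ 37/240 ≈ 0.15417.


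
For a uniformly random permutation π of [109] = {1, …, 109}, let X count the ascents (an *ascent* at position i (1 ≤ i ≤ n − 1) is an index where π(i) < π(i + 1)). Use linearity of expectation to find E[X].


Write X = Σ X_I over i = 1, …, 108, with X_I the indicator of one ascent.
There are 108 indicators.
For each fixed i, the pair (π(i), π(i+1)) is a uniformly random ordered pair of distinct values from {1, …, 109}; by symmetry P[π(i) < π(i+1)] = 1/2.
By linearity: E[X] = 108 · (1/2) = (109 − 1) · (1/2) = 54 ≈ 54.00000.

E[X] = 54 = 54.00000.


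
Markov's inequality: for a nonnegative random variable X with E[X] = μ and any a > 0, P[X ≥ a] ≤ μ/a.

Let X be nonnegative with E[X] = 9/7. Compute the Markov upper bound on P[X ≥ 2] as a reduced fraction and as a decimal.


μ = E[X] = 9/7, a = 2.
Markov: P[X ≥ 2] ≤ μ/a = (9/7)/2 = 9/14.
Numerically: ≈ 0.642857.
(Since a = 2 > μ = 1.285714, the bound 9/14 is < 1 and informative.)

P[X ≥ 2] ≤ 9/14 ≈ 0.642857.


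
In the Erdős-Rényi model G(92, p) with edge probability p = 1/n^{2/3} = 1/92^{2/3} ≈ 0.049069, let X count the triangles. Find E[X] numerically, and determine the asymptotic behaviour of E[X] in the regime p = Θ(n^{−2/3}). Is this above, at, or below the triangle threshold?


Number of potential triangles: C(92, 3) = 125580.
Each occurs with probability p³ ≈ (0.049069)³ ≈ 1.1814745e-04.
By linearity: E[X] = C(92, 3)·p³ ≈ 125580 · 1.1814745e-04 ≈ 14.83696.
Since α = 2/3 < 1, p = c/n^{2/3} ≫ 1/n is above the triangle threshold p ~ 1/n. Asymptotically E[X] ~ (c³/6)·n^{3(1−α)} = (1³/6)·n^{1} → ∞; triangles are abundant w.h.p.

E[X] ≈ 14.83696; in regime p = Θ(1/n^{2/3}) E[X] diverges (above the triangle threshold p ~ 1/n).


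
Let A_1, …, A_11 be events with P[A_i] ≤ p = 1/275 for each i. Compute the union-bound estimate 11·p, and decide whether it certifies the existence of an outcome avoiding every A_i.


Union bound: P[∪_{i=1}^{11} A_i] ≤ Σ_i P[A_i] ≤ 11·p = 11·(1/275) = 1/25.
Numerically: 1/25 ≈ 0.0400.
Is 1/25 < 1? YES.
Since P[∪ A_i] ≤ 1/25 < 1, the complement has P[∩ A_i^c] ≥ 1 − 1/25 = 24/25 > 0, so some outcome avoids every A_i.

11·p = 1/25 ≈ 0.0400; existence CERTIFIED by the union bound.


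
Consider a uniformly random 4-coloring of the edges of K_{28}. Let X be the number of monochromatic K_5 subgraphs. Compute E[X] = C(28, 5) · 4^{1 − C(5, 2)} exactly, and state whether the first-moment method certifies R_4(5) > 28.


E[X] = C(28, 5) · 4^{1 − 10} = 98280 · 4^{−9} = 98280/262144.
As a reduced fraction: E[X] = 12285/32768 ≈ 0.374908.
Is E[X] < 1? YES.
Since E[X] < 1, there exists a 4-coloring of K_{28} with no monochromatic K_5; hence R_4(5) > 28.

E[X] = 12285/32768 ≈ 0.374908; E[X] < 1, so R_4(5) > 28.


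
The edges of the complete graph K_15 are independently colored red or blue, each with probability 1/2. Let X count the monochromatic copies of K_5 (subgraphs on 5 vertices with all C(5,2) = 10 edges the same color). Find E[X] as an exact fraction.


Let X = Σ_S X_S over the C(15, 5) = 3003 subsets S of size 5, where X_S = 1 if the K_5 on S is monochromatic.
For a fixed S, the K_5 on S has C(5, 2) = 10 edges. P[all 10 edges red] = (1/2)^10, and likewise for blue, so P[monochromatic] = 2·(1/2)^10 = 2^{1 − 10} = 1/512.
By linearity: E[X] = C(15, 5) · 2^{1 − 10} = 3003 · 1/512 = 3003/512.
Numerically: E[X] ≈ 5.865.

E[X] = C(15,5)·2^(1−C(5,2)) = 3003/512 ≈ 5.865.


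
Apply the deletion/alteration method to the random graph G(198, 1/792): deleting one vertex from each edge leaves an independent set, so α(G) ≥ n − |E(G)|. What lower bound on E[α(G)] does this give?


E[|E(G)|] = C(198, 2)·p = 19503 · (1/792) = 197/8.
E[α(G)] ≥ n − E[|E(G)|] = 198 − 197/8 = 1387/8.
Numerically: ≈ 173.37500.
(This is only a lower bound; the true E[α(G)] may be larger.)

E[α(G)] ≥ 1387/8 ≈ 173.37500.


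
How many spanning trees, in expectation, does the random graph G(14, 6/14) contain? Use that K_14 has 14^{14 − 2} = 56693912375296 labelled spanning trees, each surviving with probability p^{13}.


K_14 has 14^{14 − 2} = 56693912375296 labelled spanning trees.
For each such spanning tree H, let X_H = 1 if all 13 edges of H are present in G. Then P[X_H = 1] = p^{13} = (3/7)^{13} = 1594323/96889010407.
Summing the indicators: E[X] = Σ_H E[X_H] = 56693912375296 · p^{13} = 56693912375296 · 1594323/96889010407 = 6530347008/7.
Numerically: E[X] ≈ 9.32907e+08.

E[X] = 56693912375296 · (3/7)^{13} = 6530347008/7 ≈ 9.32907e+08.


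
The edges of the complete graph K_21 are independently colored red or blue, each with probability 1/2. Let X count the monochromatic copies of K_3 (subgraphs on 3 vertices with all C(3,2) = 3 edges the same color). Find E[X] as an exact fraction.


Let X = Σ_S X_S over the C(21, 3) = 1330 subsets S of size 3, where X_S = 1 if the K_3 on S is monochromatic.
For a fixed S, the K_3 on S has C(3, 2) = 3 edges. P[all 3 edges red] = (1/2)^3, and likewise for blue, so P[monochromatic] = 2·(1/2)^3 = 2^{1 − 3} = 1/4.
By linearity of expectation: E[X] = C(21, 3) · 2^{1 − 3} = 1330 · 1/4 = 665/2.
Numerically: E[X] ≈ 332.500000.

E[X] = C(21,3)·2^(1−C(3,2)) = 665/2 ≈ 332.500000.


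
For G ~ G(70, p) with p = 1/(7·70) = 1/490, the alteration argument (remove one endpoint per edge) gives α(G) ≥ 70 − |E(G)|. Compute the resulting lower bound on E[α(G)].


E[|E(G)|] = C(70, 2)·p = 2415 · (1/490) = 69/14.
E[α(G)] ≥ n − E[|E(G)|] = 70 − 69/14 = 911/14.
Numerically: ≈ 65.07143.
(This is only a lower bound; the true E[α(G)] may be larger.)

E[α(G)] ≥ 911/14 ≈ 65.07143.


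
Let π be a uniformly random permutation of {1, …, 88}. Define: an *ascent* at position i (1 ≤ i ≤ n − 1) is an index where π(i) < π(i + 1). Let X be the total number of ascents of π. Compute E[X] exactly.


Write X = Σ X_I over i = 1, …, 87, with X_I the indicator of one ascent.
There are 87 indicators.
For each fixed i, the pair (π(i), π(i+1)) is a uniformly random ordered pair of distinct values from {1, …, 88}; by symmetry P[π(i) < π(i+1)] = 1/2.
By linearity: E[X] = 87 · (1/2) = (88 − 1) · (1/2) = 87/2 ≈ 43.500000.

E[X] = 87/2 = 43.500000.


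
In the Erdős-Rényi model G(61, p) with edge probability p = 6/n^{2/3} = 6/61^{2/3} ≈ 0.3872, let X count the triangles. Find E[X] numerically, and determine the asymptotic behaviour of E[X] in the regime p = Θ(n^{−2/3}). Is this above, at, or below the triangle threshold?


Number of potential triangles: C(61, 3) = 35990.
Each occurs with probability p³ ≈ (0.3872)³ ≈ 5.804891e-02.
By linearity: E[X] = C(61, 3)·p³ ≈ 35990 · 5.804891e-02 ≈ 2089.1803.
Since α = 2/3 < 1, p = c/n^{2/3} ≫ 1/n is above the triangle threshold p ~ 1/n. Asymptotically E[X] ~ (c³/6)·n^{3(1−α)} = (6³/6)·n^{1} → ∞; triangles are abundant w.h.p.

E[X] ≈ 2089.1803; in regime p = Θ(1/n^{2/3}) E[X] diverges (above the triangle threshold p ~ 1/n).


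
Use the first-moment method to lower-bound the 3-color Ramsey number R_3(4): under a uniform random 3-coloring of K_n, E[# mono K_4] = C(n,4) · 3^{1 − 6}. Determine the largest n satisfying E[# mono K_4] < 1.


We need C(n, 4) · 3^{1 − 6} < 1, i.e. C(n, 4) < 3^{6 − 1} = 243.
Check values of n near the boundary:
  n = 5: C(5, 4) = 5; 5 < 243? YES
  n = 6: C(6, 4) = 15; 15 < 243? YES
  n = 7: C(7, 4) = 35; 35 < 243? YES
  n = 8: C(8, 4) = 70; 70 < 243? YES
  n = 9: C(9, 4) = 126; 126 < 243? YES
  n = 10: C(10, 4) = 210; 210 < 243? YES
  n = 11: C(11, 4) = 330; 330 < 243? NO
  n = 12: C(12, 4) = 495; 495 < 243? NO
The largest n with C(n, 4) < 243 is n = 10 (where E[X] = 70/81 ≈ 0.8642). Hence R_3(4) > 10, i.e. R_3(4) ≥ 11.

Largest n = 10; hence R_3(4) > 10.


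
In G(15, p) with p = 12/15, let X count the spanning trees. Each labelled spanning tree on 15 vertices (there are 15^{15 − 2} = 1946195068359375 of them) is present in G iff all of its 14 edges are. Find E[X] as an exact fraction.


K_15 has 15^{15 − 2} = 1946195068359375 labelled spanning trees.
For each such spanning tree H, let X_H = 1 if all 14 edges of H are present in G. Then P[X_H = 1] = p^{14} = (4/5)^{14} = 268435456/6103515625.
By linearity of expectation: E[X] = Σ_H E[X_H] = 1946195068359375 · p^{14} = 1946195068359375 · 268435456/6103515625 = 427972821516288/5.
Numerically: E[X] ≈ 8.55946e+13.

E[X] = 1946195068359375 · (4/5)^{14} = 427972821516288/5 ≈ 8.55946e+13.


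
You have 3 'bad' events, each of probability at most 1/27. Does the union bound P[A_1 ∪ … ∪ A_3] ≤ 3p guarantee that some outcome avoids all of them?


Union bound: P[∪_{i=1}^{3} A_i] ≤ Σ_i P[A_i] ≤ 3·p = 3·(1/27) = 1/9.
Numerically: 1/9 ≈ 0.1111.
Is 1/9 < 1? YES.
Since P[∪ A_i] ≤ 1/9 < 1, the complement has P[∩ A_i^c] ≥ 1 − 1/9 = 8/9 > 0, so some outcome avoids every A_i.

3·p = 1/9 ≈ 0.1111; existence CERTIFIED by the union bound.


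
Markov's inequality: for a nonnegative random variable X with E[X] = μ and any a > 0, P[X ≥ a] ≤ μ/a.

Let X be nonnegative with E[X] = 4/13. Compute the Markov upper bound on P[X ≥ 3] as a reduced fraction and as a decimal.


μ = E[X] = 4/13, a = 3.
Markov: P[X ≥ 3] ≤ μ/a = (4/13)/3 = 4/39.
Numerically: ≈ 0.1026.
(Since a = 3 > μ = 0.3077, the bound 4/39 is < 1 and informative.)

P[X ≥ 3] ≤ 4/39 ≈ 0.1026.


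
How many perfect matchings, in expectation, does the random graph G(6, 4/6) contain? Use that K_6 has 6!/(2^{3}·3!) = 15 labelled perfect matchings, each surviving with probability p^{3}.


K_6 has 6!/(2^{3}·3!) = 15 labelled perfect matchings.
For each such perfect matching H, let X_H = 1 if all 3 edges of H are present in G. Then P[X_H = 1] = p^{3} = (2/3)^{3} = 8/27.
By linearity: E[X] = Σ_H E[X_H] = 15 · p^{3} = 15 · 8/27 = 40/9.
Numerically: E[X] ≈ 4.444.

E[X] = 15 · (2/3)^{3} = 40/9 ≈ 4.444.


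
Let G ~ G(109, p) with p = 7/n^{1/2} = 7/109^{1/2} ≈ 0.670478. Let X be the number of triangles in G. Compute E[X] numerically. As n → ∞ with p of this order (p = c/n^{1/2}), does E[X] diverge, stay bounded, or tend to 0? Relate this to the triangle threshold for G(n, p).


Number of potential triangles: C(109, 3) = 209934.
Each occurs with probability p³ ≈ (0.670478)³ ≈ 3.01407721e-01.
By linearity: E[X] = C(109, 3)·p³ ≈ 209934 · 3.01407721e-01 ≈ 63275.728489.
Since α = 1/2 < 1, p = c/n^{1/2} ≫ 1/n is above the triangle threshold p ~ 1/n. Asymptotically E[X] ~ (c³/6)·n^{3(1−α)} = (7³/6)·n^{1.5} → ∞; triangles are abundant w.h.p.

E[X] ≈ 63275.728489; in regime p = Θ(1/n^{1/2}) E[X] diverges (above the triangle threshold p ~ 1/n).


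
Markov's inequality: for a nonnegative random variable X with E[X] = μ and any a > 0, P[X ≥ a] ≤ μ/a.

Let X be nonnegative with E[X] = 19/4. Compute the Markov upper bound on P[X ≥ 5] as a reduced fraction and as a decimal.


μ = E[X] = 19/4, a = 5.
Markov: P[X ≥ 5] ≤ μ/a = (19/4)/5 = 19/20.
Numerically: ≈ 0.950000.
(Since a = 5 > μ = 4.750000, the bound 19/20 is < 1 and informative.)

P[X ≥ 5] ≤ 19/20 ≈ 0.950000.


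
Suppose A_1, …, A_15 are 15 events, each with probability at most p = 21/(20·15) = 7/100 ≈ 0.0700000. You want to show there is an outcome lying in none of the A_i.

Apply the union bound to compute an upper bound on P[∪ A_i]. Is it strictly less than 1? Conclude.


Union bound: P[∪_{i=1}^{15} A_i] ≤ Σ_i P[A_i] ≤ 15·p = 15·(7/100) = 21/20.
Numerically: 21/20 ≈ 1.0500000.
Is 21/20 < 1? NO.
Since the bound 21/20 is ≥ 1, the union bound is uninformative here; it does NOT by itself certify existence.

15·p = 21/20 ≈ 1.0500000; existence NOT certified by the union bound.


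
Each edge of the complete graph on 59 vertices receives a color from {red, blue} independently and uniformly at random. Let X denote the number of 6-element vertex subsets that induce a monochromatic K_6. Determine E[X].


Let X = Σ_S X_S over the C(59, 6) = 45057474 subsets S of size 6, where X_S = 1 if the K_6 on S is monochromatic.
For a fixed S, the K_6 on S has C(6, 2) = 15 edges. P[all 15 edges red] = (1/2)^15, and likewise for blue, so P[monochromatic] = 2·(1/2)^15 = 2^{1 − 15} = 1/16384.
By linearity of expectation: E[X] = C(59, 6) · 2^{1 − 15} = 45057474 · 1/16384 = 22528737/8192.
Numerically: E[X] ≈ 2750.08997.

E[X] = C(59,6)·2^(1−C(6,2)) = 22528737/8192 ≈ 2750.08997.


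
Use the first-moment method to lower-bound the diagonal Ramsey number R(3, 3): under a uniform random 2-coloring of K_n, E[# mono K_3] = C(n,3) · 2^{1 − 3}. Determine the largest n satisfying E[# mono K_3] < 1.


We need C(n, 3) · 2^{1 − 3} < 1, i.e. C(n, 3) < 2^{3 − 1} = 4.
Check values of n near the boundary:
  n = 3: C(3, 3) = 1; 1 < 4? YES
  n = 4: C(4, 3) = 4; 4 < 4? NO
The largest n with C(n, 3) < 4 is n = 3 (where E[X] = 1/4 ≈ 0.2500000). Hence R(3, 3) > 3, i.e. R(3, 3) ≥ 4.

Largest n = 3; hence R(3, 3) > 3.


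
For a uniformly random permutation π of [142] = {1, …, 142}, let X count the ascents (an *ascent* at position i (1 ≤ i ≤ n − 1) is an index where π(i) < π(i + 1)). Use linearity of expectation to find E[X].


Write X = Σ X_I over i = 1, …, 141, with X_I the indicator of one ascent.
There are 141 indicators.
For each fixed i, the pair (π(i), π(i+1)) is a uniformly random ordered pair of distinct values from {1, …, 142}; by symmetry P[π(i) < π(i+1)] = 1/2.
By linearity: E[X] = 141 · (1/2) = (142 − 1) · (1/2) = 141/2 ≈ 70.5000.

E[X] = 141/2 = 70.5000.


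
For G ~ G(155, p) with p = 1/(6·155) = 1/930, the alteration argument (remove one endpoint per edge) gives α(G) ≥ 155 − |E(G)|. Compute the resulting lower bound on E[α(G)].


E[|E(G)|] = C(155, 2)·p = 11935 · (1/930) = 77/6.
E[α(G)] ≥ n − E[|E(G)|] = 155 − 77/6 = 853/6.
Numerically: ≈ 142.166667.
(This is only a lower bound; the true E[α(G)] may be larger.)

E[α(G)] ≥ 853/6 ≈ 142.166667.


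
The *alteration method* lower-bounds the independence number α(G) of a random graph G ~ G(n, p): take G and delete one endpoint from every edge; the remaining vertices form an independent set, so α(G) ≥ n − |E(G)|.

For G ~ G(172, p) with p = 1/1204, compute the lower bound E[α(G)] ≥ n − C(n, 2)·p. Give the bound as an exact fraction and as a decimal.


E[|E(G)|] = C(172, 2)·p = 14706 · (1/1204) = 171/14.
E[α(G)] ≥ n − E[|E(G)|] = 172 − 171/14 = 2237/14.
Numerically: ≈ 159.7857.
(This is only a lower bound; the true E[α(G)] may be larger.)

E[α(G)] ≥ 2237/14 ≈ 159.7857.


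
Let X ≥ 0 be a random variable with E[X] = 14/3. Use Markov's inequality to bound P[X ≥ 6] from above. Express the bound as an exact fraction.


μ = E[X] = 14/3, a = 6.
Markov: P[X ≥ 6] ≤ μ/a = (14/3)/6 = 7/9.
Numerically: ≈ 0.77778.
(Since a = 6 > μ = 4.66667, the bound 7/9 is < 1 and informative.)

P[X ≥ 6] ≤ 7/9 ≈ 0.77778.


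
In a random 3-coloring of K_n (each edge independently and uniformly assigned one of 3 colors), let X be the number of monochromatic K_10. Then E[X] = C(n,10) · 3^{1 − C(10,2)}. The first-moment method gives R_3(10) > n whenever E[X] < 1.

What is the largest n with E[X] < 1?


We need C(n, 10) · 3^{1 − 45} < 1, i.e. C(n, 10) < 3^{45 − 1} = 984770902183611232881.
Check values of n near the boundary:
  n = 571: C(571, 10) = 937951290893172842001; 937951290893172842001 < 984770902183611232881? YES
  n = 572: C(572, 10) = 954640815642161682606; 954640815642161682606 < 984770902183611232881? YES
  n = 573: C(573, 10) = 971597135635805762226; 971597135635805762226 < 984770902183611232881? YES
  n = 574: C(574, 10) = 988824035203816502691; 988824035203816502691 < 984770902183611232881? NO
The largest n with C(n, 10) < 984770902183611232881 is n = 573 (where E[X] = 35985079097622435638/36472996377170786403 ≈ 0.986623). Hence R_3(10) > 573, i.e. R_3(10) ≥ 574.

Largest n = 573; hence R_3(10) > 573.


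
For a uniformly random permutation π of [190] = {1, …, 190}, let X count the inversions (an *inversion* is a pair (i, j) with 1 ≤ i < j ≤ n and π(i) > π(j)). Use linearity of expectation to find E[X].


Write X = Σ X_I over the C(190, 2) = 17955 pairs i < j, with X_I the indicator of one inversion.
There are 17955 indicators.
For each fixed pair i < j, the values π(i) and π(j) are two distinct elements of {1, …, 190} in uniformly random order; by symmetry P[π(i) > π(j)] = 1/2.
By linearity: E[X] = 17955 · (1/2) = C(190, 2) · (1/2) = 17955/2 = 17955/2 ≈ 8977.50000.

E[X] = 17955/2 = 8977.50000.


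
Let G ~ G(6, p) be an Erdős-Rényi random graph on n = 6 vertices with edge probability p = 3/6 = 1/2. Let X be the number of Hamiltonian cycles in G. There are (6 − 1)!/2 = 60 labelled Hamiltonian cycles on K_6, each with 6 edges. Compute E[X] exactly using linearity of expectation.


K_6 has (6 − 1)!/2 = 60 labelled Hamiltonian cycles.
For each such Hamiltonian cycle H, let X_H = 1 if all 6 edges of H are present in G. Then P[X_H = 1] = p^{6} = (1/2)^{6} = 1/64.
Summing the indicators: E[X] = Σ_H E[X_H] = 60 · p^{6} = 60 · 1/64 = 15/16.
Numerically: E[X] ≈ 0.938.

E[X] = 60 · (1/2)^{6} = 15/16 ≈ 0.938.


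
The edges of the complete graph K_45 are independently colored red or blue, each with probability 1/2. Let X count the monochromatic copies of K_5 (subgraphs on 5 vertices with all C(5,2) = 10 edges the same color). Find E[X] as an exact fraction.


Let X = Σ_S X_S over the C(45, 5) = 1221759 subsets S of size 5, where X_S = 1 if the K_5 on S is monochromatic.
For a fixed S, the K_5 on S has C(5, 2) = 10 edges. P[all 10 edges red] = (1/2)^10, and likewise for blue, so P[monochromatic] = 2·(1/2)^10 = 2^{1 − 10} = 1/512.
Summing: E[X] = C(45, 5) · 2^{1 − 10} = 1221759 · 1/512 = 1221759/512.
Numerically: E[X] ≈ 2386.24805.

E[X] = C(45,5)·2^(1−C(5,2)) = 1221759/512 ≈ 2386.24805.


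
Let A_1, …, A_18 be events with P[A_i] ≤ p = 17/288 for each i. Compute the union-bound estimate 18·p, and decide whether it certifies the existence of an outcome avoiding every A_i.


Union bound: P[∪_{i=1}^{18} A_i] ≤ Σ_i P[A_i] ≤ 18·p = 18·(17/288) = 17/16.
Numerically: 17/16 ≈ 1.0625.
Is 17/16 < 1? NO.
Since the bound 17/16 is ≥ 1, the union bound is uninformative here; it does NOT by itself certify existence.

18·p = 17/16 ≈ 1.0625; existence NOT certified by the union bound.


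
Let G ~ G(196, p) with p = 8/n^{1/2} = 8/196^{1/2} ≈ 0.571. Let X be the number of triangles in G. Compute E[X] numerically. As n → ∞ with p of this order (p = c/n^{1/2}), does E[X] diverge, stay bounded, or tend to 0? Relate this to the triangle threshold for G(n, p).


Number of potential triangles: C(196, 3) = 1235780.
Each occurs with probability p³ ≈ (0.571)³ ≈ 1.86589e-01.
By linearity: E[X] = C(196, 3)·p³ ≈ 1235780 · 1.86589e-01 ≈ 230582.857.
Since α = 1/2 < 1, p = c/n^{1/2} ≫ 1/n is above the triangle threshold p ~ 1/n. Asymptotically E[X] ~ (c³/6)·n^{3(1−α)} = (8³/6)·n^{1.5} → ∞; triangles are abundant w.h.p.

E[X] ≈ 230582.857; in regime p = Θ(1/n^{1/2}) E[X] diverges (above the triangle threshold p ~ 1/n).


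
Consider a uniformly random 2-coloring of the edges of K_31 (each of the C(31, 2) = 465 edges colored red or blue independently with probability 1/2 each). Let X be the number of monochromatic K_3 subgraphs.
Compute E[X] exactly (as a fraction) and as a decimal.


Let X = Σ_S X_S over the C(31, 3) = 4495 subsets S of size 3, where X_S = 1 if the K_3 on S is monochromatic.
For a fixed S, the K_3 on S has C(3, 2) = 3 edges. P[all 3 edges red] = (1/2)^3, and likewise for blue, so P[monochromatic] = 2·(1/2)^3 = 2^{1 − 3} = 1/4.
Summing: E[X] = C(31, 3) · 2^{1 − 3} = 4495 · 1/4 = 4495/4.
Numerically: E[X] ≈ 1123.7500.

E[X] = C(31,3)·2^(1−C(3,2)) = 4495/4 ≈ 1123.7500.


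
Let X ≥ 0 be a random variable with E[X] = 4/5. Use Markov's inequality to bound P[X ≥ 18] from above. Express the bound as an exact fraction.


μ = E[X] = 4/5, a = 18.
Markov: P[X ≥ 18] ≤ μ/a = (4/5)/18 = 2/45.
Numerically: ≈ 0.0444.
(Since a = 18 > μ = 0.8000, the bound 2/45 is < 1 and informative.)

P[X ≥ 18] ≤ 2/45 ≈ 0.0444.


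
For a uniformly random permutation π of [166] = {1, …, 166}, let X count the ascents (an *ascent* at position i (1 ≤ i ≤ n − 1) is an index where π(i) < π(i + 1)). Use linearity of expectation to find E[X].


Write X = Σ X_I over i = 1, …, 165, with X_I the indicator of one ascent.
There are 165 indicators.
For each fixed i, the pair (π(i), π(i+1)) is a uniformly random ordered pair of distinct values from {1, …, 166}; by symmetry P[π(i) < π(i+1)] = 1/2.
By linearity: E[X] = 165 · (1/2) = (166 − 1) · (1/2) = 165/2 ≈ 82.500.

E[X] = 165/2 = 82.500.


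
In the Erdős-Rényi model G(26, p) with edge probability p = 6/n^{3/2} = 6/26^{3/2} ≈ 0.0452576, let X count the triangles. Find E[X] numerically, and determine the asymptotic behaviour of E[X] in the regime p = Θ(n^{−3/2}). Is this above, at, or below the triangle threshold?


Number of potential triangles: C(26, 3) = 2600.
Each occurs with probability p³ ≈ (0.0452576)³ ≈ 9.26987089e-05.
By linearity: E[X] = C(26, 3)·p³ ≈ 2600 · 9.26987089e-05 ≈ 0.241017.
Since α = 3/2 > 1, p = c/n^{3/2} = o(1/n) is below the triangle threshold p ~ 1/n. Asymptotically E[X] ~ (c³/6)·n^{3(1−α)} = (6³/6)·n^{-1.5} → 0, so by Markov's inequality G has no triangles w.h.p.

E[X] ≈ 0.241017; in regime p = Θ(1/n^{3/2}) E[X] tends to 0 (below the triangle threshold p ~ 1/n).


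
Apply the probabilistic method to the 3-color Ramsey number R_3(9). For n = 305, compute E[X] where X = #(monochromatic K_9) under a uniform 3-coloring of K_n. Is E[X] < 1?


E[X] = C(305, 9) · 3^{1 − 36} = 55871664980896050 · 3^{−35} = 55871664980896050/50031545098999707.
As a reduced fraction: E[X] = 18623888326965350/16677181699666569 ≈ 1.11673.
Is E[X] < 1? NO.
Since E[X] ≥ 1, the first-moment bound is inconclusive at n = 305; it does NOT by itself certify R_3(9) > 305.

E[X] = 18623888326965350/16677181699666569 ≈ 1.11673; E[X] ≥ 1; first-moment method inconclusive here.


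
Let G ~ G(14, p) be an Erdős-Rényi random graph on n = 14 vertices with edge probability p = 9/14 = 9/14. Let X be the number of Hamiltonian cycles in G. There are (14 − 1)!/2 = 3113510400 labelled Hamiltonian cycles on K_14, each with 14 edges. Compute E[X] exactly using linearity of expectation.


K_14 has (14 − 1)!/2 = 3113510400 labelled Hamiltonian cycles.
For each such Hamiltonian cycle H, let X_H = 1 if all 14 edges of H are present in G. Then P[X_H = 1] = p^{14} = (9/14)^{14} = 22876792454961/11112006825558016.
Summing the indicators: E[X] = Σ_H E[X_H] = 3113510400 · p^{14} = 3113510400 · 22876792454961/11112006825558016 = 19873641525435994725/3100448333024.
Numerically: E[X] ≈ 6.41e+06.

E[X] = 3113510400 · (9/14)^{14} = 19873641525435994725/3100448333024 ≈ 6.41e+06.


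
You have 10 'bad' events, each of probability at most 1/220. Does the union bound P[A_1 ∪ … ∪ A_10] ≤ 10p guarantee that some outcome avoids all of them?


Union bound: P[∪_{i=1}^{10} A_i] ≤ Σ_i P[A_i] ≤ 10·p = 10·(1/220) = 1/22.
Numerically: 1/22 ≈ 0.045.
Is 1/22 < 1? YES.
Since P[∪ A_i] ≤ 1/22 < 1, the complement has P[∩ A_i^c] ≥ 1 − 1/22 = 21/22 > 0, so some outcome avoids every A_i.

10·p = 1/22 ≈ 0.045; existence CERTIFIED by the union bound.


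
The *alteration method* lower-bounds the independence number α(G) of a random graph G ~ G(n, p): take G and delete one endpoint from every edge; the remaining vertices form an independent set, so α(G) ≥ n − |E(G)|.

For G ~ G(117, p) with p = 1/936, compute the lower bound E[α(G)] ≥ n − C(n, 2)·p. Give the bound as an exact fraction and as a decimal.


E[|E(G)|] = C(117, 2)·p = 6786 · (1/936) = 29/4.
E[α(G)] ≥ n − E[|E(G)|] = 117 − 29/4 = 439/4.
Numerically: ≈ 109.75000.
(This is only a lower bound; the true E[α(G)] may be larger.)

E[α(G)] ≥ 439/4 ≈ 109.75000.


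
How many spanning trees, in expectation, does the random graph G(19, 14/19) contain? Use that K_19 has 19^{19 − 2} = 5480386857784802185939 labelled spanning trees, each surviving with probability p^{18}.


K_19 has 19^{19 − 2} = 5480386857784802185939 labelled spanning trees.
For each such spanning tree H, let X_H = 1 if all 18 edges of H are present in G. Then P[X_H = 1] = p^{18} = (14/19)^{18} = 426878854210636742656/104127350297911241532841.
By linearity: E[X] = Σ_H E[X_H] = 5480386857784802185939 · p^{18} = 5480386857784802185939 · 426878854210636742656/104127350297911241532841 = 426878854210636742656/19.
Numerically: E[X] ≈ 2.2467e+19.

E[X] = 5480386857784802185939 · (14/19)^{18} = 426878854210636742656/19 ≈ 2.2467e+19.
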